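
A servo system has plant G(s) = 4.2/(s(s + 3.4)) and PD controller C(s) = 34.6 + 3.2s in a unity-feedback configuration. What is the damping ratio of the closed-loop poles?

Forward path: (34.6 + 3.2s)·4.2/(s(s+3.4)). The closed-loop characteristic equation is s² + (3.4 + 4.2·3.2)s + 4.2·34.6 = 0.
That is s² + 16.84s + 145.3 = 0, so ω_n = 12.05 rad/s and ζ = 16.84/(2·12.05) = 0.6985.

ζ = 0.698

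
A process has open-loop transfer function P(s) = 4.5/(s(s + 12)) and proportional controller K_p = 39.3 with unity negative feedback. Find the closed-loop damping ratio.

With unity feedback the closed-loop characteristic equation is s² + 12s + 39.3·4.5 = s² + 12s + 176.8 = 0.
So ω_n² = 176.8 ⇒ ω_n = 13.3 rad/s, and ζ = 12/(2ω_n) = 0.451.

ζ = 0.451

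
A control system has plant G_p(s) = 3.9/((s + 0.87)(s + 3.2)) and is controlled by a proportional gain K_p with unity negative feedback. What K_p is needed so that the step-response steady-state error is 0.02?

The loop is type 0, so e_ss(step) = 1/(1 + K_pos) with K_pos = K_p·G_p(0).
G_p(0) = 1.401. Require 1/(1 + K_p·1.401) = 0.02, so 1 + 1.401·K_p = 50.
K_p = (50 − 1)/1.401 = 35.

K_p = 35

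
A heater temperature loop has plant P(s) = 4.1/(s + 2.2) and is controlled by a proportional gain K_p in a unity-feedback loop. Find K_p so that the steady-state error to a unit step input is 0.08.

The loop is type 0, so e_ss(step) = 1/(1 + K_pos) with K_pos = K_p·P(0).
P(0) = 1.864. Require 1/(1 + K_p·1.864) = 0.08, so 1 + 1.864·K_p = 12.5.
K_p = (12.5 − 1)/1.864 = 6.17.

K_p = 6.17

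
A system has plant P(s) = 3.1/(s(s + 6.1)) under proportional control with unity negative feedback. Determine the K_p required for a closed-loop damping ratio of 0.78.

Closed-loop characteristic equation: s² + 6.1s + K_p·3.1 = 0.
So ω_n = √(3.1K_p) and 2ζω_n = 6.1, giving ζ = 6.1/(2√(3.1K_p)).
Setting ζ = 0.78: √(3.1K_p) = 6.1/(2·0.78) = 3.91, so K_p = 15.29/3.1 = 4.93.

K_p = 4.93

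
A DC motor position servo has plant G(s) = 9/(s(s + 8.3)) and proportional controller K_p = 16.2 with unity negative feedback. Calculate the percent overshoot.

Closed-loop characteristic equation: s² + 8.3s + 145.8 = 0, so ω_n = 12.07 rad/s and ζ = 8.3/(2·12.07) = 0.3437.
%OS = 100·exp(−πζ/√(1−ζ²)) = 100·exp(−π·0.3437/√0.8819) = 31.7%.

31.7%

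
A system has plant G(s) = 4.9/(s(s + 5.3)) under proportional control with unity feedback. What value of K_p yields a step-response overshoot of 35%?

K_p = 14.3

From %OS = 100·exp(−πζ/√(1−ζ²)) = 35%, ζ = −ln(0.35)/√(π²+ln²(0.35)) = 0.3169.
Characteristic equation s² + 5.3s + 4.9K_p = 0 gives ζ = 5.3/(2√(4.9K_p)).
Setting ζ = 0.3169: √(4.9K_p) = 5.3/(2·0.3169) = 8.361, so K_p = 69.91/4.9 = 14.3.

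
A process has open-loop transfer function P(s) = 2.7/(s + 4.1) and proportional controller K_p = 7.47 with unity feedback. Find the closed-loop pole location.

Closed-loop transfer function: T(s) = K_p·P(s)/(1 + K_p·P(s)) = 20.17/(s + 4.1 + 20.17) = 20.17/(s + 24.27).
The closed-loop pole is at s = −24.27.

s = -24.27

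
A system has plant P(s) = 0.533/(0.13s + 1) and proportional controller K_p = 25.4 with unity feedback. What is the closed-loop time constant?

τ = 0.00894 s

Closed loop: T(s) = K_p·P/(1+K_p·P) = 13.54/(0.13s + 1 + 13.54), with pole at s = −(1 + 13.54)/0.13 = −111.8.
Closed-loop time constant τ = 1/111.8 = 0.00894 s.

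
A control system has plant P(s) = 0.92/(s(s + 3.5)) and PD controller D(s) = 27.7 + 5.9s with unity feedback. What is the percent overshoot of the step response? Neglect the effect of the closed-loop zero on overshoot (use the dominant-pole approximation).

Forward path: (27.7 + 5.9s)·0.92/(s(s+3.5)). The closed-loop characteristic equation is s² + (3.5 + 0.92·5.9)s + 0.92·27.7 = 0.
That is s² + 8.928s + 25.48 = 0, so ω_n = 5.048 rad/s and ζ = 8.928/(2·5.048) = 0.8843.
%OS = 100·exp(−πζ/√(1−ζ²)) = 0.261%.

0.261%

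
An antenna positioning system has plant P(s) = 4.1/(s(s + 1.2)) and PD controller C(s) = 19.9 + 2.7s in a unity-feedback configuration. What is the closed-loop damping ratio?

Forward path: (19.9 + 2.7s)·4.1/(s(s+1.2)). The closed-loop characteristic equation is s² + (1.2 + 4.1·2.7)s + 4.1·19.9 = 0.
That is s² + 12.27s + 81.59 = 0, so ω_n = 9.033 rad/s and ζ = 12.27/(2·9.033) = 0.6792.

ζ = 0.679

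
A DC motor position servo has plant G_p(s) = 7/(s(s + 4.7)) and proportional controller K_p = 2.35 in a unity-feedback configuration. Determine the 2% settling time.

T_s ≈ 1.7 s

Closed-loop characteristic equation: s² + 4.7s + 16.45 = 0, so ω_n = 4.056 rad/s and ζ = 4.7/(2·4.056) = 0.5794.
2% settling time T_s ≈ 4/(ζω_n) = 4/2.35 = 1.7 s.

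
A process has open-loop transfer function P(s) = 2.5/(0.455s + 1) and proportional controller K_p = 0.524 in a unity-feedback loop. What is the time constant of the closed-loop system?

Closed loop: T(s) = K_p·P/(1+K_p·P) = 1.31/(0.455s + 1 + 1.31), with pole at s = −(1 + 1.31)/0.455 = −5.077.
Closed-loop time constant τ = 1/5.077 = 0.197 s.

τ = 0.197 s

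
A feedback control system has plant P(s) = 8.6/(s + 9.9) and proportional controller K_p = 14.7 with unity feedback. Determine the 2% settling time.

Closed-loop transfer function: T(s) = K_p·P(s)/(1 + K_p·P(s)) = 126.4/(s + 9.9 + 126.4) = 126.4/(s + 136.3).
Time constant τ = 1/136.3 = 0.007336 s, so the 2% settling time is about 4τ = 0.0293 s.

T_s ≈ 0.0293 s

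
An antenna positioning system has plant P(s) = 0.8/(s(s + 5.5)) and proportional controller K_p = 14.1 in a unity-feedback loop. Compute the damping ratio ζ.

The closed-loop denominator is s(s+5.5) + 14.1·0.8 = s² + 5.5s + 11.28.
So ω_n² = 11.28 ⇒ ω_n = 3.359 rad/s, and ζ = 5.5/(2ω_n) = 0.819.

ζ = 0.819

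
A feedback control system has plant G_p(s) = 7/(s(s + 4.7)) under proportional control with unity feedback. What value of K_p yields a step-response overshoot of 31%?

From %OS = 100·exp(−πζ/√(1−ζ²)) = 31%, ζ = −ln(0.31)/√(π²+ln²(0.31)) = 0.3493.
Characteristic equation s² + 4.7s + 7K_p = 0 gives ζ = 4.7/(2√(7K_p)).
Setting ζ = 0.3493: √(7K_p) = 4.7/(2·0.3493) = 6.727, so K_p = 45.26/7 = 6.47.

K_p = 6.47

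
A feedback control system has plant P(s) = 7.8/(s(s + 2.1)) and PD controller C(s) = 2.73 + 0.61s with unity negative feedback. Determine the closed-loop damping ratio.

Forward path: (2.73 + 0.61s)·7.8/(s(s+2.1)). The closed-loop characteristic equation is s² + (2.1 + 7.8·0.61)s + 7.8·2.73 = 0.
That is s² + 6.858s + 21.29 = 0, so ω_n = 4.615 rad/s and ζ = 6.858/(2·4.615) = 0.7431.

ζ = 0.743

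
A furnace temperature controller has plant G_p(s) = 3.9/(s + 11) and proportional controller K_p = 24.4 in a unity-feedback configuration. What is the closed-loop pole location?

s = -106.2

Closed-loop transfer function: T(s) = K_p·G_p(s)/(1 + K_p·G_p(s)) = 95.16/(s + 11 + 95.16) = 95.16/(s + 106.2).
The closed-loop pole is at s = −106.2.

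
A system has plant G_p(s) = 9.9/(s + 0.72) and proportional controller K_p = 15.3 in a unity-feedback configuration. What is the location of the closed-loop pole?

Closed-loop transfer function: T(s) = K_p·G_p(s)/(1 + K_p·G_p(s)) = 151.5/(s + 0.72 + 151.5) = 151.5/(s + 152.2).
The closed-loop pole is at s = −152.2.

s = -152.2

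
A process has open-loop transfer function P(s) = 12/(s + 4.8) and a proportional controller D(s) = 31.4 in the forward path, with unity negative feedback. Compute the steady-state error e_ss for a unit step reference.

0.0126

The loop is type 0. Static position error constant K_pos = D(0)·P(0) = 31.4·2.5 = 78.5.
Steady-state error to a unit step: e_ss = 1/(1+K_pos) = 1/79.5 = 0.0126.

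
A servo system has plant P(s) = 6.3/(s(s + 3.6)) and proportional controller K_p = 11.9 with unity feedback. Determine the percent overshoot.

From 1 + K_pP(s) = 0: s² + 3.6s + 74.97 = 0 ⇒ ω_n = 8.659, ζ = 0.2079.
%OS = 100·exp(−πζ/√(1−ζ²)) = 100·exp(−π·0.2079/√0.9568) = 51.3%.

51.3%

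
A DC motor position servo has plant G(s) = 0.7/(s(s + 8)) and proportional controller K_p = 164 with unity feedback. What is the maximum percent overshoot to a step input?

28.2%

The closed-loop denominator s² + 8s + 114.8 gives ω_n = √114.8 = 10.71 and ζ = 8/(2ω_n) = 0.3733.
%OS = 100·exp(−πζ/√(1−ζ²)) = 100·exp(−π·0.3733/√0.8606) = 28.2%.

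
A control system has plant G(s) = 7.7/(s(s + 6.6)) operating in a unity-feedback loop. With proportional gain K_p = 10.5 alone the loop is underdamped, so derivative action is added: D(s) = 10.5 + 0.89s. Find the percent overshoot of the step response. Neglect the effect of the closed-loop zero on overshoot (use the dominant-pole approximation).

2.9%

Forward path: (10.5 + 0.89s)·7.7/(s(s+6.6)). The closed-loop characteristic equation is s² + (6.6 + 7.7·0.89)s + 7.7·10.5 = 0.
That is s² + 13.45s + 80.85 = 0, so ω_n = 8.992 rad/s and ζ = 13.45/(2·8.992) = 0.7481.
%OS = 100·exp(−πζ/√(1−ζ²)) = 2.9%.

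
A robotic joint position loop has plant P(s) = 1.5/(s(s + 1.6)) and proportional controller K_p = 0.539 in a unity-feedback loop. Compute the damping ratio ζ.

ζ = 0.89

The closed-loop denominator is s(s+1.6) + 0.539·1.5 = s² + 1.6s + 0.8085.
Matching s² + 2ζω_n s + ω_n²: ω_n = √0.8085 = 0.8992 rad/s and 2ζω_n = 1.6, so ζ = 1.6/(2·0.8992) = 0.89.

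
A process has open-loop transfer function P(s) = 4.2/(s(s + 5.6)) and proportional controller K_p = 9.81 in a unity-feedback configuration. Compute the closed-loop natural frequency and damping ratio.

1 + K_p·P(s) = 0 gives s² + 5.6s + 41.2 = 0.
So ω_n² = 41.2 ⇒ ω_n = 6.419 rad/s, and ζ = 5.6/(2ω_n) = 0.436.

ω_n = 6.42 rad/s, ζ = 0.436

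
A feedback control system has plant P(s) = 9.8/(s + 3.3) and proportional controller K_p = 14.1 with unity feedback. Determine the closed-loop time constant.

Closed-loop transfer function: T(s) = K_p·P(s)/(1 + K_p·P(s)) = 138.2/(s + 3.3 + 138.2) = 138.2/(s + 141.5).
Time constant τ = 1/141.5 = 0.00707 s.

τ = 0.00707 s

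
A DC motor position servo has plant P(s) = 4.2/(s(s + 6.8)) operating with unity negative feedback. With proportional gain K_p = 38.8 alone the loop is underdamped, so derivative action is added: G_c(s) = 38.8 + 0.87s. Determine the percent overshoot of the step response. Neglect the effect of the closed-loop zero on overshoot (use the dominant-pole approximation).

24.4%

Forward path: (38.8 + 0.87s)·4.2/(s(s+6.8)). The closed-loop characteristic equation is s² + (6.8 + 4.2·0.87)s + 4.2·38.8 = 0.
That is s² + 10.45s + 163 = 0, so ω_n = 12.77 rad/s and ζ = 10.45/(2·12.77) = 0.4095.
%OS = 100·exp(−πζ/√(1−ζ²)) = 24.4%.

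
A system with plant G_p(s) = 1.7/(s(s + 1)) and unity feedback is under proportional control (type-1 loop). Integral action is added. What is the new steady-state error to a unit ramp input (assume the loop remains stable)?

The integrator raises the loop to type 2, so K_v → ∞ and e_ss to a ramp is zero.

0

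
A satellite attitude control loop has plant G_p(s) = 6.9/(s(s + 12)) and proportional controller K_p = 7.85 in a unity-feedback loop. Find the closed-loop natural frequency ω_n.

ω_n = 7.36 rad/s

The closed-loop denominator is s(s+12) + 7.85·6.9 = s² + 12s + 54.16.
So ω_n² = 54.16 ⇒ ω_n = 7.36 rad/s, and ζ = 12/(2ω_n) = 0.815.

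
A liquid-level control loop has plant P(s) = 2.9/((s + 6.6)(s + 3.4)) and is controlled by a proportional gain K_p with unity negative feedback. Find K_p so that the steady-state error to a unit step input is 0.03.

The loop is type 0, so e_ss(step) = 1/(1 + K_pos) with K_pos = K_p·P(0).
P(0) = 0.1292. Require 1/(1 + K_p·0.1292) = 0.03, so 1 + 0.1292·K_p = 33.33.
K_p = (33.33 − 1)/0.1292 = 250.

K_p = 250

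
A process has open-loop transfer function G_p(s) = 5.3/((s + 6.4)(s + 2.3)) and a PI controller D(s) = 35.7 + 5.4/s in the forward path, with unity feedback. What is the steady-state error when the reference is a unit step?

0

The open loop D(s)G_p(s) has a pole at the origin (type 1), so the static position error constant is infinite and e_ss = 1/(1+∞) = 0.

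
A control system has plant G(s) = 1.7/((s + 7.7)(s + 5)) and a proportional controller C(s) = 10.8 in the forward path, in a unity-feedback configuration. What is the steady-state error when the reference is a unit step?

The loop is type 0. Static position error constant K_pos = C(0)·G(0) = 10.8·0.04416 = 0.4769.
Steady-state error to a unit step: e_ss = 1/(1+K_pos) = 1/1.477 = 0.677.

0.677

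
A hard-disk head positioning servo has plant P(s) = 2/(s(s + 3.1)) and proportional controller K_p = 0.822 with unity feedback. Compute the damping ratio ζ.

ζ = 1.21

With unity feedback the closed-loop characteristic equation is s² + 3.1s + 0.822·2 = s² + 3.1s + 1.644 = 0.
So ω_n² = 1.644 ⇒ ω_n = 1.282 rad/s, and ζ = 3.1/(2ω_n) = 1.21.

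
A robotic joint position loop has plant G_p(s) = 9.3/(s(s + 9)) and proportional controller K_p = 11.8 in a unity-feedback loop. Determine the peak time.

T_p = 0.332 s

The closed-loop denominator s² + 9s + 109.7 gives ω_n = √109.7 = 10.48 and ζ = 9/(2ω_n) = 0.4296.
Damped frequency ω_d = ω_n√(1−ζ²) = 9.46 rad/s, so peak time T_p = π/ω_d = 0.332 s.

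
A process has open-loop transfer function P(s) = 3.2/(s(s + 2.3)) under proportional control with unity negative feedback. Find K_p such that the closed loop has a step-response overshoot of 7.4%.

K_p = 1.01

From %OS = 100·exp(−πζ/√(1−ζ²)) = 7.4%, ζ = −ln(0.074)/√(π²+ln²(0.074)) = 0.6381.
Characteristic equation s² + 2.3s + 3.2K_p = 0 gives ζ = 2.3/(2√(3.2K_p)).
Setting ζ = 0.6381: √(3.2K_p) = 2.3/(2·0.6381) = 1.802, so K_p = 3.248/3.2 = 1.01.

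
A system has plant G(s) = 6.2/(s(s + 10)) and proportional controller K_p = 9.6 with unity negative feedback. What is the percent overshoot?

6.9%

Closed-loop characteristic equation: s² + 10s + 59.52 = 0, so ω_n = 7.715 rad/s and ζ = 10/(2·7.715) = 0.6481.
%OS = 100·exp(−πζ/√(1−ζ²)) = 100·exp(−π·0.6481/√0.58) = 6.9%.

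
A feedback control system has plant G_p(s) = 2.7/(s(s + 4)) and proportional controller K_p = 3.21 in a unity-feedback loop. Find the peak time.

From 1 + K_pG_p(s) = 0: s² + 4s + 8.667 = 0 ⇒ ω_n = 2.944, ζ = 0.6794.
Damped frequency ω_d = ω_n√(1−ζ²) = 2.16 rad/s, so peak time T_p = π/ω_d = 1.45 s.

T_p = 1.45 s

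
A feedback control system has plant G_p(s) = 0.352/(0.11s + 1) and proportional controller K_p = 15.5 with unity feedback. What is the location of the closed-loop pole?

s = -58.69

Closed loop: T(s) = K_p·G_p/(1+K_p·G_p) = 5.456/(0.11s + 1 + 5.456), with pole at s = −(1 + 5.456)/0.11 = −58.69.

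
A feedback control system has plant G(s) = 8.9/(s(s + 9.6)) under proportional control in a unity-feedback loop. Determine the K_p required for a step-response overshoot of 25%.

K_p = 15.9

From %OS = 100·exp(−πζ/√(1−ζ²)) = 25%, ζ = −ln(0.25)/√(π²+ln²(0.25)) = 0.4037.
Characteristic equation s² + 9.6s + 8.9K_p = 0 gives ζ = 9.6/(2√(8.9K_p)).
Setting ζ = 0.4037: √(8.9K_p) = 9.6/(2·0.4037) = 11.89, so K_p = 141.4/8.9 = 15.9.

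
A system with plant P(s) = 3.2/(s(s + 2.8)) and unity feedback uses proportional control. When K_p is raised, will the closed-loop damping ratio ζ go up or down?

decrease

ζ = 2.8/(2√(3.2K_p)); increasing K_p raises the denominator, so ζ falls.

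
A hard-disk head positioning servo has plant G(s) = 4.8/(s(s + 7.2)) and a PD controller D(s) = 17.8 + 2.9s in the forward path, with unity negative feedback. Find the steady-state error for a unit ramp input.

0.0843

The loop has one pole at the origin (type 1). Velocity error constant K_v = lim_{s→0} s·D(s)G(s) = 17.8·4.8/7.2 = 11.87.
Steady-state error to a unit ramp: e_ss = 1/K_v = 0.0843.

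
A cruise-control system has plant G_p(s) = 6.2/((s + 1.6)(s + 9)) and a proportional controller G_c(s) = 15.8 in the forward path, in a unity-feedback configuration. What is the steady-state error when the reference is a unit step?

The loop is type 0. Static position error constant K_pos = G_c(0)·G_p(0) = 15.8·0.4306 = 6.803.
Steady-state error to a unit step: e_ss = 1/(1+K_pos) = 1/7.803 = 0.128.

0.128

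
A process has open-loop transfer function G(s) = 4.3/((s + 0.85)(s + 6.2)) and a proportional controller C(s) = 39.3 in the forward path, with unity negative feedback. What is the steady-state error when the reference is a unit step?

0.0302

The loop is type 0. Static position error constant K_pos = C(0)·G(0) = 39.3·0.8159 = 32.07.
Steady-state error to a unit step: e_ss = 1/(1+K_pos) = 1/33.07 = 0.0302.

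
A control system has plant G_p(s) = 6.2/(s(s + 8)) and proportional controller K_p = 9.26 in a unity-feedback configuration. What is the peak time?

T_p = 0.488 s

From 1 + K_pG_p(s) = 0: s² + 8s + 57.41 = 0 ⇒ ω_n = 7.577, ζ = 0.5279.
Damped frequency ω_d = ω_n√(1−ζ²) = 6.435 rad/s, so peak time T_p = π/ω_d = 0.488 s.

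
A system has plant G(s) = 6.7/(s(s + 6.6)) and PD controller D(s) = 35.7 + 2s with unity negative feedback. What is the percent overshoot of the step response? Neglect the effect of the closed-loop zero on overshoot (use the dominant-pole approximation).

6.97%

Forward path: (35.7 + 2s)·6.7/(s(s+6.6)). The closed-loop characteristic equation is s² + (6.6 + 6.7·2)s + 6.7·35.7 = 0.
That is s² + 20s + 239.2 = 0, so ω_n = 15.47 rad/s and ζ = 20/(2·15.47) = 0.6466.
%OS = 100·exp(−πζ/√(1−ζ²)) = 6.97%.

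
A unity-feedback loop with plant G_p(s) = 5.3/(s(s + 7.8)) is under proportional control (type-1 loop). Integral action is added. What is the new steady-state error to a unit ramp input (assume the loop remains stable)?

The integrator raises the loop to type 2, so K_v → ∞ and e_ss to a ramp is zero.

0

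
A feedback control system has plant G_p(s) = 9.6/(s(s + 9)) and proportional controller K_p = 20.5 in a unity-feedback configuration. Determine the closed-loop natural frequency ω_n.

1 + K_p·G_p(s) = 0 gives s² + 9s + 196.8 = 0.
Matching s² + 2ζω_n s + ω_n²: ω_n = √196.8 = 14.03 rad/s and 2ζω_n = 9, so ζ = 9/(2·14.03) = 0.321.

ω_n = 14 rad/s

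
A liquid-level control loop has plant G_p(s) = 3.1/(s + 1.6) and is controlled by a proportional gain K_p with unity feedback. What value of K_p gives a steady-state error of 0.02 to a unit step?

For a type-0 loop with proportional control, e_ss = 1/(1 + K_p·G_p(0)).
G_p(0) = 1.938. Require 1/(1 + K_p·1.938) = 0.02, so 1 + 1.938·K_p = 50.
K_p = (50 − 1)/1.938 = 25.3.

K_p = 25.3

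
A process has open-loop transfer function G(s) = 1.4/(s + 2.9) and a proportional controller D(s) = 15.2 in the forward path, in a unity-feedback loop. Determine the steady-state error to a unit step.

0.12

The loop is type 0. Static position error constant K_pos = D(0)·G(0) = 15.2·0.4828 = 7.338.
Steady-state error to a unit step: e_ss = 1/(1+K_pos) = 1/8.338 = 0.12.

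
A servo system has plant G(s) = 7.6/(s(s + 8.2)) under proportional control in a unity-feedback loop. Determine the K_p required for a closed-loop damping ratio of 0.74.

Closed-loop characteristic equation: s² + 8.2s + K_p·7.6 = 0.
So ω_n = √(7.6K_p) and 2ζω_n = 8.2, giving ζ = 8.2/(2√(7.6K_p)).
Setting ζ = 0.74: √(7.6K_p) = 8.2/(2·0.74) = 5.541, so K_p = 30.7/7.6 = 4.04.

K_p = 4.04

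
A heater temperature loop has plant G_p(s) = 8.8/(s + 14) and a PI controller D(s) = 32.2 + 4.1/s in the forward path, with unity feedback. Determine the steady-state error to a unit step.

0

The open loop D(s)G_p(s) has a pole at the origin (type 1), so the static position error constant is infinite and e_ss = 1/(1+∞) = 0.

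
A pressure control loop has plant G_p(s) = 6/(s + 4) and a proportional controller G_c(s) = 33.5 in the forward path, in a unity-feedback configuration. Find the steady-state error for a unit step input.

The loop is type 0. Static position error constant K_pos = G_c(0)·G_p(0) = 33.5·1.5 = 50.25.
Steady-state error to a unit step: e_ss = 1/(1+K_pos) = 1/51.25 = 0.0195.

0.0195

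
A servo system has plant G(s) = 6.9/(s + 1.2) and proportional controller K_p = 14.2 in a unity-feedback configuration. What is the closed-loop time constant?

Closed-loop transfer function: T(s) = K_p·G(s)/(1 + K_p·G(s)) = 97.98/(s + 1.2 + 97.98) = 97.98/(s + 99.18).
Time constant τ = 1/99.18 = 0.0101 s.

τ = 0.0101 s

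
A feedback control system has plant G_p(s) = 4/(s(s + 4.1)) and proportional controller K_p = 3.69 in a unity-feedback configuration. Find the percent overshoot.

13.8%

From 1 + K_pG_p(s) = 0: s² + 4.1s + 14.76 = 0 ⇒ ω_n = 3.842, ζ = 0.5336.
%OS = 100·exp(−πζ/√(1−ζ²)) = 100·exp(−π·0.5336/√0.7153) = 13.8%.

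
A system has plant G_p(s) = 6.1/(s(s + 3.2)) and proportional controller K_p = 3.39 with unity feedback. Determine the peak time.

T_p = 0.738 s

Closed-loop characteristic equation: s² + 3.2s + 20.68 = 0, so ω_n = 4.547 rad/s and ζ = 3.2/(2·4.547) = 0.3518.
Damped frequency ω_d = ω_n√(1−ζ²) = 4.257 rad/s, so peak time T_p = π/ω_d = 0.738 s.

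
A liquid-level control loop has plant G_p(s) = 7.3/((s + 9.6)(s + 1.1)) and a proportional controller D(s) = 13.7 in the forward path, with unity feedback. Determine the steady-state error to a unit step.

The loop is type 0. Static position error constant K_pos = D(0)·G_p(0) = 13.7·0.6913 = 9.471.
Steady-state error to a unit step: e_ss = 1/(1+K_pos) = 1/10.47 = 0.0955.

0.0955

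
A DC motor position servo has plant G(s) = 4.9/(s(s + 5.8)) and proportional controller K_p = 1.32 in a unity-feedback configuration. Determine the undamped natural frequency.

1 + K_p·G(s) = 0 gives s² + 5.8s + 6.468 = 0.
Matching s² + 2ζω_n s + ω_n²: ω_n = √6.468 = 2.543 rad/s and 2ζω_n = 5.8, so ζ = 5.8/(2·2.543) = 1.14.

ω_n = 2.54 rad/s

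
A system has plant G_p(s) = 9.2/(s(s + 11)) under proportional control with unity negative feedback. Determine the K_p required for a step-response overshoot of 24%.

From %OS = 100·exp(−πζ/√(1−ζ²)) = 24%, ζ = −ln(0.24)/√(π²+ln²(0.24)) = 0.4136.
Characteristic equation s² + 11s + 9.2K_p = 0 gives ζ = 11/(2√(9.2K_p)).
Setting ζ = 0.4136: √(9.2K_p) = 11/(2·0.4136) = 13.3, so K_p = 176.8/9.2 = 19.2.

K_p = 19.2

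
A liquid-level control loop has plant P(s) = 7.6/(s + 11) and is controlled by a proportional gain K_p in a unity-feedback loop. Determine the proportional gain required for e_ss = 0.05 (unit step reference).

K_p = 27.5

For a type-0 loop with proportional control, e_ss = 1/(1 + K_p·P(0)).
P(0) = 0.6909. Require 1/(1 + K_p·0.6909) = 0.05, so 1 + 0.6909·K_p = 20.
K_p = (20 − 1)/0.6909 = 27.5.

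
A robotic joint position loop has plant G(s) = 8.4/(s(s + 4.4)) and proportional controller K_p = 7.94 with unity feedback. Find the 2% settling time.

T_s ≈ 1.82 s

From 1 + K_pG(s) = 0: s² + 4.4s + 66.7 = 0 ⇒ ω_n = 8.167, ζ = 0.2694.
2% settling time T_s ≈ 4/(ζω_n) = 4/2.2 = 1.82 s.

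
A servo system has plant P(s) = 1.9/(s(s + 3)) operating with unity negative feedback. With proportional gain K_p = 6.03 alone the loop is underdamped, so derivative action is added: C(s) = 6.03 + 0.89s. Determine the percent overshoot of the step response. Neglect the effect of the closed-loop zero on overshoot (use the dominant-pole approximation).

4.88%

Forward path: (6.03 + 0.89s)·1.9/(s(s+3)). The closed-loop characteristic equation is s² + (3 + 1.9·0.89)s + 1.9·6.03 = 0.
That is s² + 4.691s + 11.46 = 0, so ω_n = 3.385 rad/s and ζ = 4.691/(2·3.385) = 0.6929.
%OS = 100·exp(−πζ/√(1−ζ²)) = 4.88%.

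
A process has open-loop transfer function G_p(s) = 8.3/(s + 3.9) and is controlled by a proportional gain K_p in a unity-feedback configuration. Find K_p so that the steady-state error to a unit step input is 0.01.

The loop is type 0, so e_ss(step) = 1/(1 + K_pos) with K_pos = K_p·G_p(0).
G_p(0) = 2.128. Require 1/(1 + K_p·2.128) = 0.01, so 1 + 2.128·K_p = 100.
K_p = (100 − 1)/2.128 = 46.5.

K_p = 46.5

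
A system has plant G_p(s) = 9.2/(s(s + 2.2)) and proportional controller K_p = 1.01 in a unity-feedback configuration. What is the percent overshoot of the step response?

Closed-loop characteristic equation: s² + 2.2s + 9.292 = 0, so ω_n = 3.048 rad/s and ζ = 2.2/(2·3.048) = 0.3609.
%OS = 100·exp(−πζ/√(1−ζ²)) = 100·exp(−π·0.3609/√0.8698) = 29.7%.

29.7%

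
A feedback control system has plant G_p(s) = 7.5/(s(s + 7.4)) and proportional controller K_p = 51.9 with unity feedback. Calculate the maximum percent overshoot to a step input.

Closed-loop characteristic equation: s² + 7.4s + 389.2 = 0, so ω_n = 19.73 rad/s and ζ = 7.4/(2·19.73) = 0.1875.
%OS = 100·exp(−πζ/√(1−ζ²)) = 100·exp(−π·0.1875/√0.9648) = 54.9%.

54.9%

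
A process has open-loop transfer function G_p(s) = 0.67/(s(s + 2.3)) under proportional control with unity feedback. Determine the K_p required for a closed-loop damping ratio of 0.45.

K_p = 9.75

Closed-loop characteristic equation: s² + 2.3s + K_p·0.67 = 0.
So ω_n = √(0.67K_p) and 2ζω_n = 2.3, giving ζ = 2.3/(2√(0.67K_p)).
Setting ζ = 0.45: √(0.67K_p) = 2.3/(2·0.45) = 2.556, so K_p = 6.531/0.67 = 9.75.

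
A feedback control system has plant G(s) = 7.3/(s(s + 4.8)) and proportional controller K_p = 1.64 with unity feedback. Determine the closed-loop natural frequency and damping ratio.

ω_n = 3.46 rad/s, ζ = 0.694

With unity feedback the closed-loop characteristic equation is s² + 4.8s + 1.64·7.3 = s² + 4.8s + 11.97 = 0.
So ω_n² = 11.97 ⇒ ω_n = 3.46 rad/s, and ζ = 4.8/(2ω_n) = 0.694.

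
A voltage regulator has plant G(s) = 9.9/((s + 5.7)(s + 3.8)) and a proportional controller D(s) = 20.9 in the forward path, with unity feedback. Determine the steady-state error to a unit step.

0.0948

The loop is type 0. Static position error constant K_pos = D(0)·G(0) = 20.9·0.4571 = 9.553.
Steady-state error to a unit step: e_ss = 1/(1+K_pos) = 1/10.55 = 0.0948.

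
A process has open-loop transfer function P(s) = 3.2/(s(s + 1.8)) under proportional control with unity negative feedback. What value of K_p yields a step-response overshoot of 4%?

K_p = 0.494

From %OS = 100·exp(−πζ/√(1−ζ²)) = 4%, ζ = −ln(0.04)/√(π²+ln²(0.04)) = 0.7156.
Characteristic equation s² + 1.8s + 3.2K_p = 0 gives ζ = 1.8/(2√(3.2K_p)).
Setting ζ = 0.7156: √(3.2K_p) = 1.8/(2·0.7156) = 1.258, so K_p = 1.582/3.2 = 0.494.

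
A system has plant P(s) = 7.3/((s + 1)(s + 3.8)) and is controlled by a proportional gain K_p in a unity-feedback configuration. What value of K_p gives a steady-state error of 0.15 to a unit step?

K_p = 2.95

The loop is type 0, so e_ss(step) = 1/(1 + K_pos) with K_pos = K_p·P(0).
P(0) = 1.921. Require 1/(1 + K_p·1.921) = 0.15, so 1 + 1.921·K_p = 6.667.
K_p = (6.667 − 1)/1.921 = 2.95.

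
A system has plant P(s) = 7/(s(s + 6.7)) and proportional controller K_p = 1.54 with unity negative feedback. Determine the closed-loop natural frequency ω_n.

With unity feedback the closed-loop characteristic equation is s² + 6.7s + 1.54·7 = s² + 6.7s + 10.78 = 0.
So ω_n² = 10.78 ⇒ ω_n = 3.283 rad/s, and ζ = 6.7/(2ω_n) = 1.02.

ω_n = 3.28 rad/s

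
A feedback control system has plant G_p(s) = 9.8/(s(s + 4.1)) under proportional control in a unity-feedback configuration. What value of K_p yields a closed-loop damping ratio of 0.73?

Closed-loop characteristic equation: s² + 4.1s + K_p·9.8 = 0.
So ω_n = √(9.8K_p) and 2ζω_n = 4.1, giving ζ = 4.1/(2√(9.8K_p)).
Setting ζ = 0.73: √(9.8K_p) = 4.1/(2·0.73) = 2.808, so K_p = 7.886/9.8 = 0.805.

K_p = 0.805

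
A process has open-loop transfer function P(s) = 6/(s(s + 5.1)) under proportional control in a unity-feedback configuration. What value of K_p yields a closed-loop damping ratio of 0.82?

K_p = 1.61

Closed-loop characteristic equation: s² + 5.1s + K_p·6 = 0.
So ω_n = √(6K_p) and 2ζω_n = 5.1, giving ζ = 5.1/(2√(6K_p)).
Setting ζ = 0.82: √(6K_p) = 5.1/(2·0.82) = 3.11, so K_p = 9.671/6 = 1.61.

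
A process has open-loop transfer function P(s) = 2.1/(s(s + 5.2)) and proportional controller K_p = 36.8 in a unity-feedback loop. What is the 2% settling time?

The closed-loop denominator s² + 5.2s + 77.28 gives ω_n = √77.28 = 8.791 and ζ = 5.2/(2ω_n) = 0.2958.
2% settling time T_s ≈ 4/(ζω_n) = 4/2.6 = 1.54 s.

T_s ≈ 1.54 s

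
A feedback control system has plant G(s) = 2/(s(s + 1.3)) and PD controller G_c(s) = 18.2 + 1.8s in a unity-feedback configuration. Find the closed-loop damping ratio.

Forward path: (18.2 + 1.8s)·2/(s(s+1.3)). The closed-loop characteristic equation is s² + (1.3 + 2·1.8)s + 2·18.2 = 0.
That is s² + 4.9s + 36.4 = 0, so ω_n = 6.033 rad/s and ζ = 4.9/(2·6.033) = 0.4061.

ζ = 0.406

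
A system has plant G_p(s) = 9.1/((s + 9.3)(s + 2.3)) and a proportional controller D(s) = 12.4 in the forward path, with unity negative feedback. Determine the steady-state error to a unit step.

The loop is type 0. Static position error constant K_pos = D(0)·G_p(0) = 12.4·0.4254 = 5.275.
Steady-state error to a unit step: e_ss = 1/(1+K_pos) = 1/6.275 = 0.159.

0.159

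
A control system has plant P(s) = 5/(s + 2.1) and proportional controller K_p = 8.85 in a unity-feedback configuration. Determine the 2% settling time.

T_s ≈ 0.0863 s

Closed-loop transfer function: T(s) = K_p·P(s)/(1 + K_p·P(s)) = 44.25/(s + 2.1 + 44.25) = 44.25/(s + 46.35).
Time constant τ = 1/46.35 = 0.02157 s, so the 2% settling time is about 4τ = 0.0863 s.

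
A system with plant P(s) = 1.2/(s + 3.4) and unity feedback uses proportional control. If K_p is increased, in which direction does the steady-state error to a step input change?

e_ss = 1/(1 + K_p·P(0)); a larger K_p raises the denominator, so e_ss decreases.

decrease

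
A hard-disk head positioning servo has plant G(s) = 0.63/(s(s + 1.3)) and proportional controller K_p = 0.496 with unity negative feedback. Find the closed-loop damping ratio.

The closed-loop denominator is s(s+1.3) + 0.496·0.63 = s² + 1.3s + 0.3125.
Matching s² + 2ζω_n s + ω_n²: ω_n = √0.3125 = 0.559 rad/s and 2ζω_n = 1.3, so ζ = 1.3/(2·0.559) = 1.16.

ζ = 1.16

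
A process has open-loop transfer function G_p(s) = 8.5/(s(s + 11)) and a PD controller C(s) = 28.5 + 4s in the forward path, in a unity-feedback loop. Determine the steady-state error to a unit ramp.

0.0454

The loop has one pole at the origin (type 1). Velocity error constant K_v = lim_{s→0} s·C(s)G_p(s) = 28.5·8.5/11 = 22.02.
Steady-state error to a unit ramp: e_ss = 1/K_v = 0.0454.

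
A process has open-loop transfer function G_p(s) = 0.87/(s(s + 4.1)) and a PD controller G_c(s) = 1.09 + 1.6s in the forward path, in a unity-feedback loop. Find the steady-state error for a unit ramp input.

The loop has one pole at the origin (type 1). Velocity error constant K_v = lim_{s→0} s·G_c(s)G_p(s) = 1.09·0.87/4.1 = 0.2313.
Steady-state error to a unit ramp: e_ss = 1/K_v = 4.32.

4.32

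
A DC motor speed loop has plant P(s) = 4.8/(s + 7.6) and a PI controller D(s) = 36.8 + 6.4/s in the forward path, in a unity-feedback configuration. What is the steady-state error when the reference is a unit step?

The open loop D(s)P(s) has a pole at the origin (type 1), so the static position error constant is infinite and e_ss = 1/(1+∞) = 0.

0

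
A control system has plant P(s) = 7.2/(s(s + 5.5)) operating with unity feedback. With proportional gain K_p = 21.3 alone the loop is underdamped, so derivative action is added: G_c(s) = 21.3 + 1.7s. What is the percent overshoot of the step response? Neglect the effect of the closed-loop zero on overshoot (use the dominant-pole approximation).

Forward path: (21.3 + 1.7s)·7.2/(s(s+5.5)). The closed-loop characteristic equation is s² + (5.5 + 7.2·1.7)s + 7.2·21.3 = 0.
That is s² + 17.74s + 153.4 = 0, so ω_n = 12.38 rad/s and ζ = 17.74/(2·12.38) = 0.7163.
%OS = 100·exp(−πζ/√(1−ζ²)) = 3.98%.

3.98%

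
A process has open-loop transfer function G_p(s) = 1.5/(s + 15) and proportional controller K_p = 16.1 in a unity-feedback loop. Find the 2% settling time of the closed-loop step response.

Closed-loop transfer function: T(s) = K_p·G_p(s)/(1 + K_p·G_p(s)) = 24.15/(s + 15 + 24.15) = 24.15/(s + 39.15).
Time constant τ = 1/39.15 = 0.02554 s, so the 2% settling time is about 4τ = 0.102 s.

T_s ≈ 0.102 s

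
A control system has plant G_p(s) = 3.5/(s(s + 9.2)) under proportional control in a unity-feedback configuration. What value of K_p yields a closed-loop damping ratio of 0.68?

K_p = 13.1

Closed-loop characteristic equation: s² + 9.2s + K_p·3.5 = 0.
So ω_n = √(3.5K_p) and 2ζω_n = 9.2, giving ζ = 9.2/(2√(3.5K_p)).
Setting ζ = 0.68: √(3.5K_p) = 9.2/(2·0.68) = 6.765, so K_p = 45.76/3.5 = 13.1.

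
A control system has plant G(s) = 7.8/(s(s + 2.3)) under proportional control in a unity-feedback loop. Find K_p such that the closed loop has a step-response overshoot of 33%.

K_p = 1.53

From %OS = 100·exp(−πζ/√(1−ζ²)) = 33%, ζ = −ln(0.33)/√(π²+ln²(0.33)) = 0.3328.
Characteristic equation s² + 2.3s + 7.8K_p = 0 gives ζ = 2.3/(2√(7.8K_p)).
Setting ζ = 0.3328: √(7.8K_p) = 2.3/(2·0.3328) = 3.456, so K_p = 11.94/7.8 = 1.53.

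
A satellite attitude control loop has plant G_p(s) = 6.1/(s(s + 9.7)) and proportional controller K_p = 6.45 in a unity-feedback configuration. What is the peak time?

Closed-loop characteristic equation: s² + 9.7s + 39.34 = 0, so ω_n = 6.273 rad/s and ζ = 9.7/(2·6.273) = 0.7732.
Damped frequency ω_d = ω_n√(1−ζ²) = 3.978 rad/s, so peak time T_p = π/ω_d = 0.79 s.

T_p = 0.79 s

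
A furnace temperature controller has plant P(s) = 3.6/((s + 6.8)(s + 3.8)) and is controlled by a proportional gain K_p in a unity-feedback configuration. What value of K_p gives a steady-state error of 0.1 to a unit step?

For a type-0 loop with proportional control, e_ss = 1/(1 + K_p·P(0)).
P(0) = 0.1393. Require 1/(1 + K_p·0.1393) = 0.1, so 1 + 0.1393·K_p = 10.
K_p = (10 − 1)/0.1393 = 64.6.

K_p = 64.6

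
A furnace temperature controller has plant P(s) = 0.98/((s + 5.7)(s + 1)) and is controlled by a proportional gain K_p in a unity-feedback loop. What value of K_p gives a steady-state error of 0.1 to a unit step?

Steady-state error for a unit step on this type-0 loop is 1/(1 + K_p·P(0)).
P(0) = 0.1719. Require 1/(1 + K_p·0.1719) = 0.1, so 1 + 0.1719·K_p = 10.
K_p = (10 − 1)/0.1719 = 52.3.

K_p = 52.3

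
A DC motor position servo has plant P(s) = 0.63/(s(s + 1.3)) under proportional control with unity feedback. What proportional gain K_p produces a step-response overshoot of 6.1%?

From %OS = 100·exp(−πζ/√(1−ζ²)) = 6.1%, ζ = −ln(0.061)/√(π²+ln²(0.061)) = 0.6649.
Characteristic equation s² + 1.3s + 0.63K_p = 0 gives ζ = 1.3/(2√(0.63K_p)).
Setting ζ = 0.6649: √(0.63K_p) = 1.3/(2·0.6649) = 0.9775, so K_p = 0.9556/0.63 = 1.52.

K_p = 1.52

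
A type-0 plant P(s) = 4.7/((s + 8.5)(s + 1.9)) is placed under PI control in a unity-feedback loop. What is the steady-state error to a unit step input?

The PI controller's integrator makes the forward path type 1, so e_ss to a step is zero.

0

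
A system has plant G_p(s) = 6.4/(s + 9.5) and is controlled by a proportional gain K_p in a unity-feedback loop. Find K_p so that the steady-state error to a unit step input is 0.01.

The loop is type 0, so e_ss(step) = 1/(1 + K_pos) with K_pos = K_p·G_p(0).
G_p(0) = 0.6737. Require 1/(1 + K_p·0.6737) = 0.01, so 1 + 0.6737·K_p = 100.
K_p = (100 − 1)/0.6737 = 147.

K_p = 147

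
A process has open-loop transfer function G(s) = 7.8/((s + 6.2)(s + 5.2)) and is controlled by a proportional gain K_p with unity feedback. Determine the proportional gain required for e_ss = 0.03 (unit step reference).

K_p = 134

For a type-0 loop with proportional control, e_ss = 1/(1 + K_p·G(0)).
G(0) = 0.2419. Require 1/(1 + K_p·0.2419) = 0.03, so 1 + 0.2419·K_p = 33.33.
K_p = (33.33 − 1)/0.2419 = 134.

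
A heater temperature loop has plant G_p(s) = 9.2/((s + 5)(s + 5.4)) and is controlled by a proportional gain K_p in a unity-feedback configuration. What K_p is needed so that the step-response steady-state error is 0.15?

The loop is type 0, so e_ss(step) = 1/(1 + K_pos) with K_pos = K_p·G_p(0).
G_p(0) = 0.3407. Require 1/(1 + K_p·0.3407) = 0.15, so 1 + 0.3407·K_p = 6.667.
K_p = (6.667 − 1)/0.3407 = 16.6.

K_p = 16.6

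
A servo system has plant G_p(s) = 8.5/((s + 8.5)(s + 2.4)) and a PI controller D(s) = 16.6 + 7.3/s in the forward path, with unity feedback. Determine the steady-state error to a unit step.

The open loop D(s)G_p(s) has a pole at the origin (type 1), so the static position error constant is infinite and e_ss = 1/(1+∞) = 0.

0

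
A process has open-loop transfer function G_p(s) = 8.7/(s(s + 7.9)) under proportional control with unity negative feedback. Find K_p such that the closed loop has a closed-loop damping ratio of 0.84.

K_p = 2.54

Closed-loop characteristic equation: s² + 7.9s + K_p·8.7 = 0.
So ω_n = √(8.7K_p) and 2ζω_n = 7.9, giving ζ = 7.9/(2√(8.7K_p)).
Setting ζ = 0.84: √(8.7K_p) = 7.9/(2·0.84) = 4.702, so K_p = 22.11/8.7 = 2.54.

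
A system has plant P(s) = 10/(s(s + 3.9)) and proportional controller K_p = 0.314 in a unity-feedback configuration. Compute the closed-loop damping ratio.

The closed-loop denominator is s(s+3.9) + 0.314·10 = s² + 3.9s + 3.14.
So ω_n² = 3.14 ⇒ ω_n = 1.772 rad/s, and ζ = 3.9/(2ω_n) = 1.1.

ζ = 1.1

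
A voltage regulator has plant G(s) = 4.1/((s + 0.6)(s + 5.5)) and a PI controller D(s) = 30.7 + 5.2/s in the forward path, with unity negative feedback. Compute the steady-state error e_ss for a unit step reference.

0

The open loop D(s)G(s) has a pole at the origin (type 1), so the static position error constant is infinite and e_ss = 1/(1+∞) = 0.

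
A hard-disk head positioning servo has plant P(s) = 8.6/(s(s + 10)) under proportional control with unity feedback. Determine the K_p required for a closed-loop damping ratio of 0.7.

Closed-loop characteristic equation: s² + 10s + K_p·8.6 = 0.
So ω_n = √(8.6K_p) and 2ζω_n = 10, giving ζ = 10/(2√(8.6K_p)).
Setting ζ = 0.7: √(8.6K_p) = 10/(2·0.7) = 7.143, so K_p = 51.02/8.6 = 5.93.

K_p = 5.93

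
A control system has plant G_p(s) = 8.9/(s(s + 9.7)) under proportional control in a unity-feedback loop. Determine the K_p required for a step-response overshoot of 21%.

K_p = 13.4

From %OS = 100·exp(−πζ/√(1−ζ²)) = 21%, ζ = −ln(0.21)/√(π²+ln²(0.21)) = 0.4449.
Characteristic equation s² + 9.7s + 8.9K_p = 0 gives ζ = 9.7/(2√(8.9K_p)).
Setting ζ = 0.4449: √(8.9K_p) = 9.7/(2·0.4449) = 10.9, so K_p = 118.8/8.9 = 13.4.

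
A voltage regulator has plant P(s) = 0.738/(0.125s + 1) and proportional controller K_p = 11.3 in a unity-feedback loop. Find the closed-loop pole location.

s = -74.72

Closed loop: T(s) = K_p·P/(1+K_p·P) = 8.339/(0.125s + 1 + 8.339), with pole at s = −(1 + 8.339)/0.125 = −74.72.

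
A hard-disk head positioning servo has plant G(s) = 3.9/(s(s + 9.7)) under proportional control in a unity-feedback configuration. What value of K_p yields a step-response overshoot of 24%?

From %OS = 100·exp(−πζ/√(1−ζ²)) = 24%, ζ = −ln(0.24)/√(π²+ln²(0.24)) = 0.4136.
Characteristic equation s² + 9.7s + 3.9K_p = 0 gives ζ = 9.7/(2√(3.9K_p)).
Setting ζ = 0.4136: √(3.9K_p) = 9.7/(2·0.4136) = 11.73, so K_p = 137.5/3.9 = 35.3.

K_p = 35.3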